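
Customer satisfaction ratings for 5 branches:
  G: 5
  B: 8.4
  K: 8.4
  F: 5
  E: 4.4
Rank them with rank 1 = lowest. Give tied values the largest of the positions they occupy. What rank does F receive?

3

Sorted (ascending): 4.4, 5, 5, 8.4, 8.4
The 2 values of 5 occupy positions 2–3 → each gets rank 3.
The 2 values of 8.4 occupy positions 4–5 → each gets rank 5.
F has value 5 → rank 3.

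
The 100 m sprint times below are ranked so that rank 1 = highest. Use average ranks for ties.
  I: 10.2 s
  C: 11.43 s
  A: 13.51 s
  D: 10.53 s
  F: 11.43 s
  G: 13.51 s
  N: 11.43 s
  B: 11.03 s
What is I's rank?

Sorted (descending): 13.51, 13.51, 11.43, 11.43, 11.43, 11.03, 10.53, 10.2
The 2 values of 13.51 occupy positions 1–2 → average rank (1+2)/2 = 1.5.
The 3 values of 11.43 occupy positions 3–5 → average rank 4.
I has value 10.2 s → rank 8.

8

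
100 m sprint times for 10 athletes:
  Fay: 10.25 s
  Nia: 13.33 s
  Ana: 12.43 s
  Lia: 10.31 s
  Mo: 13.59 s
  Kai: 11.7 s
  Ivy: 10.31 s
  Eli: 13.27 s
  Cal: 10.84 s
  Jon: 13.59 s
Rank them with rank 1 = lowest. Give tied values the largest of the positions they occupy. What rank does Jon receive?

Sorted (ascending): 10.25, 10.31, 10.31, 10.84, 11.7, 12.43, 13.27, 13.33, 13.59, 13.59
The 2 values of 10.31 occupy positions 2–3 → each gets rank 3.
The 2 values of 13.59 occupy positions 9–10 → each gets rank 10.
Jon has value 13.59 s → rank 10.

10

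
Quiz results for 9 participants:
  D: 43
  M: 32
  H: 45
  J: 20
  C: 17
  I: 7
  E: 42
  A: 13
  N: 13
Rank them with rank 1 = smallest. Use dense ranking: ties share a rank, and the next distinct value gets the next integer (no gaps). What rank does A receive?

Sorted (ascending): 7, 13, 13, 17, 20, 32, 42, 43, 45
The 2 values of 13 share dense rank 2.
Remaining distinct values take the next consecutive integers.
A has value 13 → rank 2.

2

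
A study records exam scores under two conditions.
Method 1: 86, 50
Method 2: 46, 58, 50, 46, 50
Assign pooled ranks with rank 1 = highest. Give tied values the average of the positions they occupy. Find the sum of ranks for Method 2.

23

Sorted (descending): 86, 58, 50, 50, 50, 46, 46
The 3 values of 50 occupy positions 3–5 → average rank 4.
The 2 values of 46 occupy positions 6–7 → average rank (6+7)/2 = 6.5.
Method 2 values → pooled ranks: 46→6.5, 58→2, 50→4, 46→6.5, 50→4
Rank sum = 6.5 + 2 + 4 + 6.5 + 4 = 23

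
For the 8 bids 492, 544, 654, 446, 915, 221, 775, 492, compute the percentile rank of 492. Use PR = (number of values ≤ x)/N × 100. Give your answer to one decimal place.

N = 8.
Strictly below 492: 2. Equal to 492: 2.
PR = 4/8 × 100 = 50.0

50.0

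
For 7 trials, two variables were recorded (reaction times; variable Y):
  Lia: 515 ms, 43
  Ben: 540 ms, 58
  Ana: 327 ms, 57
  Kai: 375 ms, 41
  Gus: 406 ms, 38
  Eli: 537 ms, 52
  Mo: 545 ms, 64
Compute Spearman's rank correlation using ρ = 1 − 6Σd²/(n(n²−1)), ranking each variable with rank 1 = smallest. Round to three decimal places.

0.607

Ranks of variable 1: 4, 6, 1, 2, 3, 5, 7
Ranks of variable 2: 3, 6, 5, 2, 1, 4, 7
d = r₁ − r₂: 1, 0, -4, 0, 2, 1, 0
d²: 1, 0, 16, 0, 4, 1, 0; Σd² = 22
ρ = 1 − 6·22/(7·48) = 1 − 132/336 = 0.607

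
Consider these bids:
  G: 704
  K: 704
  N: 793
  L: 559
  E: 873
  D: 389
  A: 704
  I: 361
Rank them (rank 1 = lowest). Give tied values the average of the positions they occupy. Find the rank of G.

5

Sorted (ascending): 361, 389, 559, 704, 704, 704, 793, 873
The 3 values of 704 occupy positions 4–6 → average rank 5.
G has value 704 → rank 5.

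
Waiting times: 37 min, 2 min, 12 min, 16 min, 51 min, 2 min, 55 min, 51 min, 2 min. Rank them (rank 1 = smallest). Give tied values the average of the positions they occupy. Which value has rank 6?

37

Sorted (ascending): 2, 2, 2, 12, 16, 37, 51, 51, 55
The 3 values of 2 occupy positions 1–3 → average rank 2.
The 2 values of 51 occupy positions 7–8 → average rank (7+8)/2 = 7.5.
Rank 6 → value 37.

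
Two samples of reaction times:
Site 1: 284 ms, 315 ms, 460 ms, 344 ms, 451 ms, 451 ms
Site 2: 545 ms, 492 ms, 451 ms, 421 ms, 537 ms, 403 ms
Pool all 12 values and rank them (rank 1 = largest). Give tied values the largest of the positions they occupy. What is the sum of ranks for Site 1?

51

Sorted (descending): 545, 537, 492, 460, 451, 451, 451, 421, 403, 344, 315, 284
The 3 values of 451 occupy positions 5–7 → each gets rank 7.
Site 1 values → pooled ranks: 284→12, 315→11, 460→4, 344→10, 451→7, 451→7
Rank sum = 12 + 11 + 4 + 10 + 7 + 7 = 51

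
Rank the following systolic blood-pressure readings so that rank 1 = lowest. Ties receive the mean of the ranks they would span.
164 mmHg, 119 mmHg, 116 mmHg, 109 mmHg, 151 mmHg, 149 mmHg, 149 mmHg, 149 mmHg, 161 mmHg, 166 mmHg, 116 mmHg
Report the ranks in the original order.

Sorted (ascending): 109, 116, 116, 119, 149, 149, 149, 151, 161, 164, 166
The 2 values of 116 occupy positions 2–3 → average rank (2+3)/2 = 2.5.
The 3 values of 149 occupy positions 5–7 → average rank 6.

10, 4, 2.5, 1, 8, 6, 6, 6, 9, 11, 2.5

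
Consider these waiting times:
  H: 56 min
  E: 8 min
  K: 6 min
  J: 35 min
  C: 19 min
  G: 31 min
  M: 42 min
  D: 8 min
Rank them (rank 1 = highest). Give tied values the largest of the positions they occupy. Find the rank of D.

Sorted (descending): 56, 42, 35, 31, 19, 8, 8, 6
The 2 values of 8 occupy positions 6–7 → each gets rank 7.
D has value 8 min → rank 7.

7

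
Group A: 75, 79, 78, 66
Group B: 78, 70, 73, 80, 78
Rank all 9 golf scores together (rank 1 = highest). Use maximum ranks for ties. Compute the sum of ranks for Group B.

26

Sorted (descending): 80, 79, 78, 78, 78, 75, 73, 70, 66
The 3 values of 78 occupy positions 3–5 → each gets rank 5.
Group B values → pooled ranks: 78→5, 70→8, 73→7, 80→1, 78→5
Rank sum = 5 + 8 + 7 + 1 + 5 = 26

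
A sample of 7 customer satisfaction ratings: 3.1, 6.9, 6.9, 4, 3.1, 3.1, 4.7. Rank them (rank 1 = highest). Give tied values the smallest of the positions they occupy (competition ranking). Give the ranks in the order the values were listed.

Sorted (descending): 6.9, 6.9, 4.7, 4, 3.1, 3.1, 3.1
The 2 values of 6.9 occupy positions 1–2 → each gets rank 1.
The 3 values of 3.1 occupy positions 5–7 → each gets rank 5.

5, 1, 1, 4, 5, 5, 3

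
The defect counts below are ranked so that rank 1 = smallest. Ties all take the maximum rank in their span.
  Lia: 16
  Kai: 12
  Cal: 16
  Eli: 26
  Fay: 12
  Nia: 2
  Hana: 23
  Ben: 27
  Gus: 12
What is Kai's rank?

4

Sorted (ascending): 2, 12, 12, 12, 16, 16, 23, 26, 27
The 3 values of 12 occupy positions 2–4 → each gets rank 4.
The 2 values of 16 occupy positions 5–6 → each gets rank 6.
Kai has value 12 → rank 4.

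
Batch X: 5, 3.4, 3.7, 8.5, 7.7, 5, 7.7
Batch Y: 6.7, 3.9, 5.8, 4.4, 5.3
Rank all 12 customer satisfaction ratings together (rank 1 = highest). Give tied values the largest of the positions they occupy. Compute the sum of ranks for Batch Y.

34

Sorted (descending): 8.5, 7.7, 7.7, 6.7, 5.8, 5.3, 5, 5, 4.4, 3.9, 3.7, 3.4
The 2 values of 7.7 occupy positions 2–3 → each gets rank 3.
The 2 values of 5 occupy positions 7–8 → each gets rank 8.
Batch Y values → pooled ranks: 6.7→4, 3.9→10, 5.8→5, 4.4→9, 5.3→6
Rank sum = 4 + 10 + 5 + 9 + 6 = 34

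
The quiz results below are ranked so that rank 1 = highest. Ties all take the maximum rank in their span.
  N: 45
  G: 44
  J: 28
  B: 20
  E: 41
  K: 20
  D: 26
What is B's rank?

7

Sorted (descending): 45, 44, 41, 28, 26, 20, 20
The 2 values of 20 occupy positions 6–7 → each gets rank 7.
B has value 20 → rank 7.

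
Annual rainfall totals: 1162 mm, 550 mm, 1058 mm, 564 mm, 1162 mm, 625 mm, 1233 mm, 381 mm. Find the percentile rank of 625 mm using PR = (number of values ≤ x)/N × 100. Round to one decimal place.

N = 8.
Strictly below 625: 3. Equal to 625: 1.
PR = 4/8 × 100 = 50.0

50.0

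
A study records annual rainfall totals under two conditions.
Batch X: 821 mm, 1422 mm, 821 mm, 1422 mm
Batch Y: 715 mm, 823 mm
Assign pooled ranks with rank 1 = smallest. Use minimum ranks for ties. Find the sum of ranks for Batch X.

Sorted (ascending): 715, 821, 821, 823, 1422, 1422
The 2 values of 821 occupy positions 2–3 → each gets rank 2.
The 2 values of 1422 occupy positions 5–6 → each gets rank 5.
Batch X values → pooled ranks: 821→2, 1422→5, 821→2, 1422→5
Rank sum = 2 + 5 + 2 + 5 = 14

14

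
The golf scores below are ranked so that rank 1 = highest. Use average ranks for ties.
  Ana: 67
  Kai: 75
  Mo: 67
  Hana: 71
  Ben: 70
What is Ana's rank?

Sorted (descending): 75, 71, 70, 67, 67
The 2 values of 67 occupy positions 4–5 → average rank (4+5)/2 = 4.5.
Ana has value 67 → rank 4.5.

4.5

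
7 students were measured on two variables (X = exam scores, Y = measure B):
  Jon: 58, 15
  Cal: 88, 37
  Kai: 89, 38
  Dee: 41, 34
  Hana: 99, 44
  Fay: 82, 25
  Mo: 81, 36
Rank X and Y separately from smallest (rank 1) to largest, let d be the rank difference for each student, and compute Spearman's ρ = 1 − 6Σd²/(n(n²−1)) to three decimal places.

Ranks of variable 1: 2, 5, 6, 1, 7, 4, 3
Ranks of variable 2: 1, 5, 6, 3, 7, 2, 4
d = r₁ − r₂: 1, 0, 0, -2, 0, 2, -1
d²: 1, 0, 0, 4, 0, 4, 1; Σd² = 10
ρ = 1 − 6·10/(7·48) = 1 − 60/336 = 0.821

0.821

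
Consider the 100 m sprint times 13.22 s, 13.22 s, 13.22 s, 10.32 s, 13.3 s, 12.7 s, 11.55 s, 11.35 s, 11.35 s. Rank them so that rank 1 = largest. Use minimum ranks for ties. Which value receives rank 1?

Sorted (descending): 13.3, 13.22, 13.22, 13.22, 12.7, 11.55, 11.35, 11.35, 10.32
The 3 values of 13.22 occupy positions 2–4 → each gets rank 2.
The 2 values of 11.35 occupy positions 7–8 → each gets rank 7.
Rank 1 → value 13.3.

13.3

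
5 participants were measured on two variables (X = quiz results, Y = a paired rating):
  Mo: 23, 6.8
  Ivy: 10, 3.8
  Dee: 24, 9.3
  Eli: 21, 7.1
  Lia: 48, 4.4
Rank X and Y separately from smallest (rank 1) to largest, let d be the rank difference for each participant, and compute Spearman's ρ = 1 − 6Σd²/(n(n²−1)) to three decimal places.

0.300

Ranks of variable 1: 3, 1, 4, 2, 5
Ranks of variable 2: 3, 1, 5, 4, 2
d = r₁ − r₂: 0, 0, -1, -2, 3
d²: 0, 0, 1, 4, 9; Σd² = 14
ρ = 1 − 6·14/(5·24) = 1 − 84/120 = 0.300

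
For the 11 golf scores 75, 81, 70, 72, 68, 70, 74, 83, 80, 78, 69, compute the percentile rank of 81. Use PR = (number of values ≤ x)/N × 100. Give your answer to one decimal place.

N = 11.
Strictly below 81: 9. Equal to 81: 1.
PR = 10/11 × 100 = 90.9

90.9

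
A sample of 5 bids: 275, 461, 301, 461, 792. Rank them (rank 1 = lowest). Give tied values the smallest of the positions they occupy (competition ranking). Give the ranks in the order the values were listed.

Sorted (ascending): 275, 301, 461, 461, 792
The 2 values of 461 occupy positions 3–4 → each gets rank 3.

1, 3, 2, 3, 5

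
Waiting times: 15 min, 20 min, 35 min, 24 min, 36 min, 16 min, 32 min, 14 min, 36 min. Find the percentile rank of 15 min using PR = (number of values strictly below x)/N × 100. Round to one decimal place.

N = 9.
Strictly below 15: 1. Equal to 15: 1.
PR = 1/9 × 100 = 11.1

11.1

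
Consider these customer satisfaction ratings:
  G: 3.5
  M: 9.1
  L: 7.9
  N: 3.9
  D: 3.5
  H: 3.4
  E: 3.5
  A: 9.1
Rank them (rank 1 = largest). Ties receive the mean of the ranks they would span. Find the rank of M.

Sorted (descending): 9.1, 9.1, 7.9, 3.9, 3.5, 3.5, 3.5, 3.4
The 2 values of 9.1 occupy positions 1–2 → average rank (1+2)/2 = 1.5.
The 3 values of 3.5 occupy positions 5–7 → average rank 6.
M has value 9.1 → rank 1.5.

1.5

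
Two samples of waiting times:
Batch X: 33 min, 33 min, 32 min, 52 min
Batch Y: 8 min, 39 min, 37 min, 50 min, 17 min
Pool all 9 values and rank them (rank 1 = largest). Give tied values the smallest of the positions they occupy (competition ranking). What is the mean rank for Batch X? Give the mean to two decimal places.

Sorted (descending): 52, 50, 39, 37, 33, 33, 32, 17, 8
The 2 values of 33 occupy positions 5–6 → each gets rank 5.
Batch X values → pooled ranks: 33→5, 33→5, 32→7, 52→1
Mean rank = (5 + 5 + 7 + 1) / 4 = 4.50

4.50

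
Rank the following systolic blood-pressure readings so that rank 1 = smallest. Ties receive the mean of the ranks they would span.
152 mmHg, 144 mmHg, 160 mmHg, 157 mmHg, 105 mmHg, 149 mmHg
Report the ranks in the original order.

Sorted (ascending): 105, 144, 149, 152, 157, 160
No ties — each value takes its position as its rank.

4, 2, 6, 5, 1, 3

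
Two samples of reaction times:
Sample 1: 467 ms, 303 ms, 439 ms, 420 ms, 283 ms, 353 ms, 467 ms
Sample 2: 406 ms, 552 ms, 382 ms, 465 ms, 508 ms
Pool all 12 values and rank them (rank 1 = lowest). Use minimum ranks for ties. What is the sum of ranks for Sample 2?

Sorted (ascending): 283, 303, 353, 382, 406, 420, 439, 465, 467, 467, 508, 552
The 2 values of 467 occupy positions 9–10 → each gets rank 9.
Sample 2 values → pooled ranks: 406→5, 552→12, 382→4, 465→8, 508→11
Rank sum = 5 + 12 + 4 + 8 + 11 = 40

40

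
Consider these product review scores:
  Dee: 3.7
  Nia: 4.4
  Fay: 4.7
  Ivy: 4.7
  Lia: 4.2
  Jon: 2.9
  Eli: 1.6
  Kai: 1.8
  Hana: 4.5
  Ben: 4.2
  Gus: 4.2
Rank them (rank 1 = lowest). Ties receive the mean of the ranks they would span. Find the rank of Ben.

Sorted (ascending): 1.6, 1.8, 2.9, 3.7, 4.2, 4.2, 4.2, 4.4, 4.5, 4.7, 4.7
The 3 values of 4.2 occupy positions 5–7 → average rank 6.
The 2 values of 4.7 occupy positions 10–11 → average rank (10+11)/2 = 10.5.
Ben has value 4.2 → rank 6.

6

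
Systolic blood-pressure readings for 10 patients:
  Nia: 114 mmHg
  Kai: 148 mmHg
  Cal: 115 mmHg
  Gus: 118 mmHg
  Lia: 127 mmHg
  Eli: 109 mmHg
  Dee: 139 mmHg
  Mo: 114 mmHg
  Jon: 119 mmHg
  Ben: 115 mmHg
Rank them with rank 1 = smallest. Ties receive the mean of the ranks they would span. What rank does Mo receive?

2.5

Sorted (ascending): 109, 114, 114, 115, 115, 118, 119, 127, 139, 148
The 2 values of 114 occupy positions 2–3 → average rank (2+3)/2 = 2.5.
The 2 values of 115 occupy positions 4–5 → average rank (4+5)/2 = 4.5.
Mo has value 114 mmHg → rank 2.5.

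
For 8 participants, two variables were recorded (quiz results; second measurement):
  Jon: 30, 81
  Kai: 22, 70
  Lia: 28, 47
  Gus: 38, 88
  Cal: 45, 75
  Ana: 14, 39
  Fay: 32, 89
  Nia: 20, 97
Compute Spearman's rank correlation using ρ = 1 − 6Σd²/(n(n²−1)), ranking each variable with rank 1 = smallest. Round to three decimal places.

Ranks of variable 1: 5, 3, 4, 7, 8, 1, 6, 2
Ranks of variable 2: 5, 3, 2, 6, 4, 1, 7, 8
d = r₁ − r₂: 0, 0, 2, 1, 4, 0, -1, -6
d²: 0, 0, 4, 1, 16, 0, 1, 36; Σd² = 58
ρ = 1 − 6·58/(8·63) = 1 − 348/504 = 0.310

0.310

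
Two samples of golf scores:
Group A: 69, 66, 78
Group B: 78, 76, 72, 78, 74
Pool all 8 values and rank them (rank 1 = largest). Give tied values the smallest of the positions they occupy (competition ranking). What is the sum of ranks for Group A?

16

Sorted (descending): 78, 78, 78, 76, 74, 72, 69, 66
The 3 values of 78 occupy positions 1–3 → each gets rank 1.
Group A values → pooled ranks: 69→7, 66→8, 78→1
Rank sum = 7 + 8 + 1 = 16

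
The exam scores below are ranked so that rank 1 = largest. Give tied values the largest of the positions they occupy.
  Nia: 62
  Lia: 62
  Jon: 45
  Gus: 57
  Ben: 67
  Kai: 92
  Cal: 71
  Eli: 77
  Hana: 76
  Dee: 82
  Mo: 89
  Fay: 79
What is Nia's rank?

Sorted (descending): 92, 89, 82, 79, 77, 76, 71, 67, 62, 62, 57, 45
The 2 values of 62 occupy positions 9–10 → each gets rank 10.
Nia has value 62 → rank 10.

10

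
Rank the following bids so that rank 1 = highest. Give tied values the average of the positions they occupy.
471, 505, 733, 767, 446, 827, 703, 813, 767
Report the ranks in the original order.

Sorted (descending): 827, 813, 767, 767, 733, 703, 505, 471, 446
The 2 values of 767 occupy positions 3–4 → average rank (3+4)/2 = 3.5.

8, 7, 5, 3.5, 9, 1, 6, 2, 3.5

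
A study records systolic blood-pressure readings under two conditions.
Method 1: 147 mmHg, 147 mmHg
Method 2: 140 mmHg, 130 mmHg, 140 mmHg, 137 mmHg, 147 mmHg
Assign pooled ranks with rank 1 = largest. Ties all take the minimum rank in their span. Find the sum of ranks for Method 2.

22

Sorted (descending): 147, 147, 147, 140, 140, 137, 130
The 3 values of 147 occupy positions 1–3 → each gets rank 1.
The 2 values of 140 occupy positions 4–5 → each gets rank 4.
Method 2 values → pooled ranks: 140→4, 130→7, 140→4, 137→6, 147→1
Rank sum = 4 + 7 + 4 + 6 + 1 = 22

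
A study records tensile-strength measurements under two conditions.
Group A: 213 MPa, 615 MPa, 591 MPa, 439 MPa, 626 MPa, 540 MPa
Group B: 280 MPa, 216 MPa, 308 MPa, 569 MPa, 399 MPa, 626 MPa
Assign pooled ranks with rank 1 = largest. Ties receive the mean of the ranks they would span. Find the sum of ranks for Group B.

44.5

Sorted (descending): 626, 626, 615, 591, 569, 540, 439, 399, 308, 280, 216, 213
The 2 values of 626 occupy positions 1–2 → average rank (1+2)/2 = 1.5.
Group B values → pooled ranks: 280→10, 216→11, 308→9, 569→5, 399→8, 626→1.5
Rank sum = 10 + 11 + 9 + 5 + 8 + 1.5 = 44.5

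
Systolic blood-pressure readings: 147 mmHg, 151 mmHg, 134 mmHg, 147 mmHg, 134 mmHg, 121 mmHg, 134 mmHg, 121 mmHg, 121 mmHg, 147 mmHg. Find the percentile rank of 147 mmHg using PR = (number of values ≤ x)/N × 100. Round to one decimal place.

90.0

N = 10.
Strictly below 147: 6. Equal to 147: 3.
PR = 9/10 × 100 = 90.0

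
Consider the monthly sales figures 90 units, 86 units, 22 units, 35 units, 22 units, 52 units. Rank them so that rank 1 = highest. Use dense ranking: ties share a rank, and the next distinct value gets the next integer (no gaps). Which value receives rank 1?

90

Sorted (descending): 90, 86, 52, 35, 22, 22
The 2 values of 22 share dense rank 5.
Remaining distinct values take the next consecutive integers.
Rank 1 → value 90.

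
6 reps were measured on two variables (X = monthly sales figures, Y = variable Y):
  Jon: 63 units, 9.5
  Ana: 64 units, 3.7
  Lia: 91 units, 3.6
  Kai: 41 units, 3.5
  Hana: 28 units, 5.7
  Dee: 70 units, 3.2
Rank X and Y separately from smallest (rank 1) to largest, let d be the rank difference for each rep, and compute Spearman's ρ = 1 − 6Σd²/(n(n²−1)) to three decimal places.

-0.429

Ranks of variable 1: 3, 4, 6, 2, 1, 5
Ranks of variable 2: 6, 4, 3, 2, 5, 1
d = r₁ − r₂: -3, 0, 3, 0, -4, 4
d²: 9, 0, 9, 0, 16, 16; Σd² = 50
ρ = 1 − 6·50/(6·35) = 1 − 300/210 = -0.429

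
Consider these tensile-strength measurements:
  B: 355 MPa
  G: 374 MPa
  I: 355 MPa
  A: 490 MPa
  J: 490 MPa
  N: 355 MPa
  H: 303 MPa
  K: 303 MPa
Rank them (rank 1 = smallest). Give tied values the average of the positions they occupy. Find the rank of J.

Sorted (ascending): 303, 303, 355, 355, 355, 374, 490, 490
The 2 values of 303 occupy positions 1–2 → average rank (1+2)/2 = 1.5.
The 3 values of 355 occupy positions 3–5 → average rank 4.
The 2 values of 490 occupy positions 7–8 → average rank (7+8)/2 = 7.5.
J has value 490 MPa → rank 7.5.

7.5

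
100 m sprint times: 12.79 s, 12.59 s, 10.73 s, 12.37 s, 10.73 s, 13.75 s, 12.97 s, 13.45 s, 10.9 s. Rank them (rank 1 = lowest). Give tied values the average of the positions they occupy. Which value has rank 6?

Sorted (ascending): 10.73, 10.73, 10.9, 12.37, 12.59, 12.79, 12.97, 13.45, 13.75
The 2 values of 10.73 occupy positions 1–2 → average rank (1+2)/2 = 1.5.
Rank 6 → value 12.79.

12.79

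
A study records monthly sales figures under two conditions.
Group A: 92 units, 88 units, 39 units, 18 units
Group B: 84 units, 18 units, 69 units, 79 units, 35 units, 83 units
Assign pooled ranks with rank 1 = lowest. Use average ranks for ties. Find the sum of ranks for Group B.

Sorted (ascending): 18, 18, 35, 39, 69, 79, 83, 84, 88, 92
The 2 values of 18 occupy positions 1–2 → average rank (1+2)/2 = 1.5.
Group B values → pooled ranks: 84→8, 18→1.5, 69→5, 79→6, 35→3, 83→7
Rank sum = 8 + 1.5 + 5 + 6 + 3 + 7 = 30.5

30.5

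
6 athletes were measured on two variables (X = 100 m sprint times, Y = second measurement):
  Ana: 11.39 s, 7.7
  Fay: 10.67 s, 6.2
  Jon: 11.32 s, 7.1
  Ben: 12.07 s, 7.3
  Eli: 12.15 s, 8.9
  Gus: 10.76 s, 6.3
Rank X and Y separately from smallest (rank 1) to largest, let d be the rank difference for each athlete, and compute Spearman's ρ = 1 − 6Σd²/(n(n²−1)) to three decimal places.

Ranks of variable 1: 4, 1, 3, 5, 6, 2
Ranks of variable 2: 5, 1, 3, 4, 6, 2
d = r₁ − r₂: -1, 0, 0, 1, 0, 0
d²: 1, 0, 0, 1, 0, 0; Σd² = 2
ρ = 1 − 6·2/(6·35) = 1 − 12/210 = 0.943

0.943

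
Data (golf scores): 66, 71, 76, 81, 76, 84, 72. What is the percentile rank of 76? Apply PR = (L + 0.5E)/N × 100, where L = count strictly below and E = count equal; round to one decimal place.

57.1

N = 7.
Strictly below 76: 3. Equal to 76: 2.
PR = (3 + 0.5·2)/7 × 100 = 57.1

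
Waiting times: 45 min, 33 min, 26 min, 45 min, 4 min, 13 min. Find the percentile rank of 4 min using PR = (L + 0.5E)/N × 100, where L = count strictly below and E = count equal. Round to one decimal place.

N = 6.
Strictly below 4: 0. Equal to 4: 1.
PR = (0 + 0.5·1)/6 × 100 = 8.3

8.3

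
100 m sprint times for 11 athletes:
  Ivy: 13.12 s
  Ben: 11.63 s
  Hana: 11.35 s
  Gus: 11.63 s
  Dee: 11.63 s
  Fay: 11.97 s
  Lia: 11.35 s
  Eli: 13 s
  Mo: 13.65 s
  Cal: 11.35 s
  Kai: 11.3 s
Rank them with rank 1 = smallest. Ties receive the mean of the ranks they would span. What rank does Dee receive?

6

Sorted (ascending): 11.3, 11.35, 11.35, 11.35, 11.63, 11.63, 11.63, 11.97, 13, 13.12, 13.65
The 3 values of 11.35 occupy positions 2–4 → average rank 3.
The 3 values of 11.63 occupy positions 5–7 → average rank 6.
Dee has value 11.63 s → rank 6.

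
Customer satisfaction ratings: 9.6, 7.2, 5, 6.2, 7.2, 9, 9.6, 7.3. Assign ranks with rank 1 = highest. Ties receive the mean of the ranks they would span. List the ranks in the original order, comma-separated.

1.5, 5.5, 8, 7, 5.5, 3, 1.5, 4

Sorted (descending): 9.6, 9.6, 9, 7.3, 7.2, 7.2, 6.2, 5
The 2 values of 9.6 occupy positions 1–2 → average rank (1+2)/2 = 1.5.
The 2 values of 7.2 occupy positions 5–6 → average rank (5+6)/2 = 5.5.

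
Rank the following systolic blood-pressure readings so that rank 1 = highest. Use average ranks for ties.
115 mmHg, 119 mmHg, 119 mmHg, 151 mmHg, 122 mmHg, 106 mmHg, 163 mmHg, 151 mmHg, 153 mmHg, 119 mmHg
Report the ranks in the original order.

Sorted (descending): 163, 153, 151, 151, 122, 119, 119, 119, 115, 106
The 2 values of 151 occupy positions 3–4 → average rank (3+4)/2 = 3.5.
The 3 values of 119 occupy positions 6–8 → average rank 7.

9, 7, 7, 3.5, 5, 10, 1, 3.5, 2, 7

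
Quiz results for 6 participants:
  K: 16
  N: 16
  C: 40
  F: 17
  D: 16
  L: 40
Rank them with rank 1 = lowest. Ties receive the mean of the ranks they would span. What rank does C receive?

5.5

Sorted (ascending): 16, 16, 16, 17, 40, 40
The 3 values of 16 occupy positions 1–3 → average rank 2.
The 2 values of 40 occupy positions 5–6 → average rank (5+6)/2 = 5.5.
C has value 40 → rank 5.5.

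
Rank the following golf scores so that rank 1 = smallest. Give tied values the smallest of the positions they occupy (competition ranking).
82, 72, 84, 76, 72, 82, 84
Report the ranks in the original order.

4, 1, 6, 3, 1, 4, 6

Sorted (ascending): 72, 72, 76, 82, 82, 84, 84
The 2 values of 72 occupy positions 1–2 → each gets rank 1.
The 2 values of 82 occupy positions 4–5 → each gets rank 4.
The 2 values of 84 occupy positions 6–7 → each gets rank 6.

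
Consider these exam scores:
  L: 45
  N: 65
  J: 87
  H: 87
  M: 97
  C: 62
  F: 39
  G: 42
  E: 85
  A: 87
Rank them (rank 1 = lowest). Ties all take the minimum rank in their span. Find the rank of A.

Sorted (ascending): 39, 42, 45, 62, 65, 85, 87, 87, 87, 97
The 3 values of 87 occupy positions 7–9 → each gets rank 7.
A has value 87 → rank 7.

7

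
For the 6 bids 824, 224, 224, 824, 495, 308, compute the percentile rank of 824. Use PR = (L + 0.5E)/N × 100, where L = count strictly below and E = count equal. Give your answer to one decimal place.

83.3

N = 6.
Strictly below 824: 4. Equal to 824: 2.
PR = (4 + 0.5·2)/6 × 100 = 83.3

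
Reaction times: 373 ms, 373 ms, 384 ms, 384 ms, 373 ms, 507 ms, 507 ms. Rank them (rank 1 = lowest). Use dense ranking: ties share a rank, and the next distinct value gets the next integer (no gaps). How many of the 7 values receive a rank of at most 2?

Sorted (ascending): 373, 373, 373, 384, 384, 507, 507
The 3 values of 373 share dense rank 1.
The 2 values of 384 share dense rank 2.
The 2 values of 507 share dense rank 3.
Ranks ≤ 2: {1, 1, 1, 2, 2} → 5 values.

5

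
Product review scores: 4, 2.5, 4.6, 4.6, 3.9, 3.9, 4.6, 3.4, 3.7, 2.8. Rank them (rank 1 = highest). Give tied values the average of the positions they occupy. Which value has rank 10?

2.5

Sorted (descending): 4.6, 4.6, 4.6, 4, 3.9, 3.9, 3.7, 3.4, 2.8, 2.5
The 3 values of 4.6 occupy positions 1–3 → average rank 2.
The 2 values of 3.9 occupy positions 5–6 → average rank (5+6)/2 = 5.5.
Rank 10 → value 2.5.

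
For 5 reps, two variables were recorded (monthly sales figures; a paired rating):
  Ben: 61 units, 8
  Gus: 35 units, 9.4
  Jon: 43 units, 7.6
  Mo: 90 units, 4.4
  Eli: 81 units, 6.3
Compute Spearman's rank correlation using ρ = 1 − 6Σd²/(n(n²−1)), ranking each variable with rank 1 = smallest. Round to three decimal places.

Ranks of variable 1: 3, 1, 2, 5, 4
Ranks of variable 2: 4, 5, 3, 1, 2
d = r₁ − r₂: -1, -4, -1, 4, 2
d²: 1, 16, 1, 16, 4; Σd² = 38
ρ = 1 − 6·38/(5·24) = 1 − 228/120 = -0.900

-0.900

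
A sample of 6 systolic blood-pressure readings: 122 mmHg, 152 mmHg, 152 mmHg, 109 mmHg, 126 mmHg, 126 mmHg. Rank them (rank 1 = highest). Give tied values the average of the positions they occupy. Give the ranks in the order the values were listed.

5, 1.5, 1.5, 6, 3.5, 3.5

Sorted (descending): 152, 152, 126, 126, 122, 109
The 2 values of 152 occupy positions 1–2 → average rank (1+2)/2 = 1.5.
The 2 values of 126 occupy positions 3–4 → average rank (3+4)/2 = 3.5.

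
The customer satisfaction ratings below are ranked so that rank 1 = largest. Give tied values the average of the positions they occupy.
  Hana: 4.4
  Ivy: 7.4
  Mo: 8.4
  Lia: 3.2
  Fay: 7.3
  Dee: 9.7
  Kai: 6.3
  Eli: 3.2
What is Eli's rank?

7.5

Sorted (descending): 9.7, 8.4, 7.4, 7.3, 6.3, 4.4, 3.2, 3.2
The 2 values of 3.2 occupy positions 7–8 → average rank (7+8)/2 = 7.5.
Eli has value 3.2 → rank 7.5.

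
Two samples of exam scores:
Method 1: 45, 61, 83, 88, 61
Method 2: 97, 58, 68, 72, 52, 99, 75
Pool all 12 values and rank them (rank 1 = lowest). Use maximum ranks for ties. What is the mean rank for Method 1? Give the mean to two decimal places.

6.00

Sorted (ascending): 45, 52, 58, 61, 61, 68, 72, 75, 83, 88, 97, 99
The 2 values of 61 occupy positions 4–5 → each gets rank 5.
Method 1 values → pooled ranks: 45→1, 61→5, 83→9, 88→10, 61→5
Mean rank = (1 + 5 + 9 + 10 + 5) / 5 = 6.00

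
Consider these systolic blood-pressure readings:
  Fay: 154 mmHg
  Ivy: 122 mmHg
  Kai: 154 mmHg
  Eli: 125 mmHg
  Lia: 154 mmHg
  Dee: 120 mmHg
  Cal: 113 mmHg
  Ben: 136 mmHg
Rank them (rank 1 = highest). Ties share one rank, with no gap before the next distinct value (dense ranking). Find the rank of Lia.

1

Sorted (descending): 154, 154, 154, 136, 125, 122, 120, 113
The 3 values of 154 share dense rank 1.
Remaining distinct values take the next consecutive integers.
Lia has value 154 mmHg → rank 1.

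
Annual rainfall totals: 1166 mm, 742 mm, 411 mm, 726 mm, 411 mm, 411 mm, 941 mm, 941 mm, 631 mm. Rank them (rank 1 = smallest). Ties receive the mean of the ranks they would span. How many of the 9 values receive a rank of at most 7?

6

Sorted (ascending): 411, 411, 411, 631, 726, 742, 941, 941, 1166
The 3 values of 411 occupy positions 1–3 → average rank 2.
The 2 values of 941 occupy positions 7–8 → average rank (7+8)/2 = 7.5.
Ranks ≤ 7: {2, 2, 2, 4, 5, 6} → 6 values.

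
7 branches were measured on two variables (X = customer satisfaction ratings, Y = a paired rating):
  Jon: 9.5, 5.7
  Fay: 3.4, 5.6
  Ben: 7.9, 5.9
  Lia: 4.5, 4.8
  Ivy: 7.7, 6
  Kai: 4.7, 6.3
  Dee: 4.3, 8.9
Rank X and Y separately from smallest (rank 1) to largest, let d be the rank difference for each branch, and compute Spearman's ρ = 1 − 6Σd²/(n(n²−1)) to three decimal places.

0.036

Ranks of variable 1: 7, 1, 6, 3, 5, 4, 2
Ranks of variable 2: 3, 2, 4, 1, 5, 6, 7
d = r₁ − r₂: 4, -1, 2, 2, 0, -2, -5
d²: 16, 1, 4, 4, 0, 4, 25; Σd² = 54
ρ = 1 − 6·54/(7·48) = 1 − 324/336 = 0.036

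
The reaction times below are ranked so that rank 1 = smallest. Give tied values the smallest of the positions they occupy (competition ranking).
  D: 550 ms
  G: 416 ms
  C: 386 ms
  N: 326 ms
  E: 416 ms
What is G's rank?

3

Sorted (ascending): 326, 386, 416, 416, 550
The 2 values of 416 occupy positions 3–4 → each gets rank 3.
G has value 416 ms → rank 3.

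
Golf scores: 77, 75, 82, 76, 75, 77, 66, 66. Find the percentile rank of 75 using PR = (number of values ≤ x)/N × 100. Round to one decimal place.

N = 8.
Strictly below 75: 2. Equal to 75: 2.
PR = 4/8 × 100 = 50.0

50.0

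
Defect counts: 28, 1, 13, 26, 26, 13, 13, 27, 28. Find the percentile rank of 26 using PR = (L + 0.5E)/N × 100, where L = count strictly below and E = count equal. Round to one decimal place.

55.6

N = 9.
Strictly below 26: 4. Equal to 26: 2.
PR = (4 + 0.5·2)/9 × 100 = 55.6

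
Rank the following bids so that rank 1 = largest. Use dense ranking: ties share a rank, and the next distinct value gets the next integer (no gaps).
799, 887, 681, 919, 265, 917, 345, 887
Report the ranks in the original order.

4, 3, 5, 1, 7, 2, 6, 3

Sorted (descending): 919, 917, 887, 887, 799, 681, 345, 265
The 2 values of 887 share dense rank 3.
Remaining distinct values take the next consecutive integers.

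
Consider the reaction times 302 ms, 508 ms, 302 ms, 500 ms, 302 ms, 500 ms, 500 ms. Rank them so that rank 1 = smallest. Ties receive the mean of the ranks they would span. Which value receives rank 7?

508

Sorted (ascending): 302, 302, 302, 500, 500, 500, 508
The 3 values of 302 occupy positions 1–3 → average rank 2.
The 3 values of 500 occupy positions 4–6 → average rank 5.
Rank 7 → value 508.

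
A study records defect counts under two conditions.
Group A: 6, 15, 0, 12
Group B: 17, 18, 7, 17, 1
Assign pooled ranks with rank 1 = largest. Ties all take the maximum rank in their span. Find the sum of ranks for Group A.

Sorted (descending): 18, 17, 17, 15, 12, 7, 6, 1, 0
The 2 values of 17 occupy positions 2–3 → each gets rank 3.
Group A values → pooled ranks: 6→7, 15→4, 0→9, 12→5
Rank sum = 7 + 4 + 9 + 5 = 25

25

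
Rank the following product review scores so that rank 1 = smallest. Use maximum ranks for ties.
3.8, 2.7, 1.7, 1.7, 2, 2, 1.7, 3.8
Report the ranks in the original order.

8, 6, 3, 3, 5, 5, 3, 8

Sorted (ascending): 1.7, 1.7, 1.7, 2, 2, 2.7, 3.8, 3.8
The 3 values of 1.7 occupy positions 1–3 → each gets rank 3.
The 2 values of 2 occupy positions 4–5 → each gets rank 5.
The 2 values of 3.8 occupy positions 7–8 → each gets rank 8.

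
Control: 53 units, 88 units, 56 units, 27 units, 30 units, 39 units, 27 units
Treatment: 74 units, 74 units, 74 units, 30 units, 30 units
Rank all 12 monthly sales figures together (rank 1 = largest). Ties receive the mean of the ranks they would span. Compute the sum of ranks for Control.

Sorted (descending): 88, 74, 74, 74, 56, 53, 39, 30, 30, 30, 27, 27
The 3 values of 74 occupy positions 2–4 → average rank 3.
The 3 values of 30 occupy positions 8–10 → average rank 9.
The 2 values of 27 occupy positions 11–12 → average rank (11+12)/2 = 11.5.
Control values → pooled ranks: 53→6, 88→1, 56→5, 27→11.5, 30→9, 39→7, 27→11.5
Rank sum = 6 + 1 + 5 + 11.5 + 9 + 7 + 11.5 = 51

51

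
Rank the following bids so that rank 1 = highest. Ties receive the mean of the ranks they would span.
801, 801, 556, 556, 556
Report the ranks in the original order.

1.5, 1.5, 4, 4, 4

Sorted (descending): 801, 801, 556, 556, 556
The 2 values of 801 occupy positions 1–2 → average rank (1+2)/2 = 1.5.
The 3 values of 556 occupy positions 3–5 → average rank 4.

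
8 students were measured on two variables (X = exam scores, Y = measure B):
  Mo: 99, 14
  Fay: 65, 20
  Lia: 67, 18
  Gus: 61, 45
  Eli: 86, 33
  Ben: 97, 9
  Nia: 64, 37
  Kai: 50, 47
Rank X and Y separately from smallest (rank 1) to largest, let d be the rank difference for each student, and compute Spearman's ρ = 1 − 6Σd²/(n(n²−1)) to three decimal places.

Ranks of variable 1: 8, 4, 5, 2, 6, 7, 3, 1
Ranks of variable 2: 2, 4, 3, 7, 5, 1, 6, 8
d = r₁ − r₂: 6, 0, 2, -5, 1, 6, -3, -7
d²: 36, 0, 4, 25, 1, 36, 9, 49; Σd² = 160
ρ = 1 − 6·160/(8·63) = 1 − 960/504 = -0.905

-0.905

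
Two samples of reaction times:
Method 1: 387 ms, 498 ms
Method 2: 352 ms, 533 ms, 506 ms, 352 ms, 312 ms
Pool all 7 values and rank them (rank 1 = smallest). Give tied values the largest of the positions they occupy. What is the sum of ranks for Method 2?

20

Sorted (ascending): 312, 352, 352, 387, 498, 506, 533
The 2 values of 352 occupy positions 2–3 → each gets rank 3.
Method 2 values → pooled ranks: 352→3, 533→7, 506→6, 352→3, 312→1
Rank sum = 3 + 7 + 6 + 3 + 1 = 20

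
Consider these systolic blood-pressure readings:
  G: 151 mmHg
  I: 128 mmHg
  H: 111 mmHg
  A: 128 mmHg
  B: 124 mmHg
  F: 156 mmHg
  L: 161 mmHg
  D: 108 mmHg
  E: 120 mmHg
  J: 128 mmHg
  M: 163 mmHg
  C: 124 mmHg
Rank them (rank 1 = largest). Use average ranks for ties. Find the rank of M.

Sorted (descending): 163, 161, 156, 151, 128, 128, 128, 124, 124, 120, 111, 108
The 3 values of 128 occupy positions 5–7 → average rank 6.
The 2 values of 124 occupy positions 8–9 → average rank (8+9)/2 = 8.5.
M has value 163 mmHg → rank 1.

1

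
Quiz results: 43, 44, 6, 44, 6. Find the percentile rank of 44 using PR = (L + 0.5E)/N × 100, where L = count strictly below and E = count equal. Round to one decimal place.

N = 5.
Strictly below 44: 3. Equal to 44: 2.
PR = (3 + 0.5·2)/5 × 100 = 80.0

80.0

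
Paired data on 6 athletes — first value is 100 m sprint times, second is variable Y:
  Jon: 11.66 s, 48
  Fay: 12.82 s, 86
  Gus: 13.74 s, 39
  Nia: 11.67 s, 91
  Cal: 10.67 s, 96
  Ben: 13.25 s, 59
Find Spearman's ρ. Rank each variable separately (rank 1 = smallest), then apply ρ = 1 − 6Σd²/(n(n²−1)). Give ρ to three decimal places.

-0.657

Ranks of variable 1: 2, 4, 6, 3, 1, 5
Ranks of variable 2: 2, 4, 1, 5, 6, 3
d = r₁ − r₂: 0, 0, 5, -2, -5, 2
d²: 0, 0, 25, 4, 25, 4; Σd² = 58
ρ = 1 − 6·58/(6·35) = 1 − 348/210 = -0.657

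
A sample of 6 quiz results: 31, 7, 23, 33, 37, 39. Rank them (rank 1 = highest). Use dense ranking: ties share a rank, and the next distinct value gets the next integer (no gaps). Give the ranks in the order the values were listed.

Sorted (descending): 39, 37, 33, 31, 23, 7
No ties — each value takes its position as its rank.

4, 6, 5, 3, 2, 1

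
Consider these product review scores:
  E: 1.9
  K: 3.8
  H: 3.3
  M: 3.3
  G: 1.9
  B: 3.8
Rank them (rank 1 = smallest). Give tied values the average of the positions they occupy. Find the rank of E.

Sorted (ascending): 1.9, 1.9, 3.3, 3.3, 3.8, 3.8
The 2 values of 1.9 occupy positions 1–2 → average rank (1+2)/2 = 1.5.
The 2 values of 3.3 occupy positions 3–4 → average rank (3+4)/2 = 3.5.
The 2 values of 3.8 occupy positions 5–6 → average rank (5+6)/2 = 5.5.
E has value 1.9 → rank 1.5.

1.5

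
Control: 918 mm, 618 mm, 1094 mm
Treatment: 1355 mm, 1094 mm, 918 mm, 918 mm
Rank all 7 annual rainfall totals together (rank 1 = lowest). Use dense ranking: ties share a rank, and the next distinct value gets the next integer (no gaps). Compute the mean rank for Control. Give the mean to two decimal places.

2.00

Sorted (ascending): 618, 918, 918, 918, 1094, 1094, 1355
The 3 values of 918 share dense rank 2.
The 2 values of 1094 share dense rank 3.
Remaining distinct values take the next consecutive integers.
Control values → pooled ranks: 918→2, 618→1, 1094→3
Mean rank = (2 + 1 + 3) / 3 = 2.00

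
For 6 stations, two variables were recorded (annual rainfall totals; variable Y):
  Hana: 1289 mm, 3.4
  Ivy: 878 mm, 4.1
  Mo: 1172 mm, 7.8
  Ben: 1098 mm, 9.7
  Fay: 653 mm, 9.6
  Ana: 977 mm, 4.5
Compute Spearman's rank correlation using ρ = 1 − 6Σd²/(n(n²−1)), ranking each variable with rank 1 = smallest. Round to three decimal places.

Ranks of variable 1: 6, 2, 5, 4, 1, 3
Ranks of variable 2: 1, 2, 4, 6, 5, 3
d = r₁ − r₂: 5, 0, 1, -2, -4, 0
d²: 25, 0, 1, 4, 16, 0; Σd² = 46
ρ = 1 − 6·46/(6·35) = 1 − 276/210 = -0.314

-0.314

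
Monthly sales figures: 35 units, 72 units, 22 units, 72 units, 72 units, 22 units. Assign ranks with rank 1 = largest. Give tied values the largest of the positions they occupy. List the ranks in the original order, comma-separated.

4, 3, 6, 3, 3, 6

Sorted (descending): 72, 72, 72, 35, 22, 22
The 3 values of 72 occupy positions 1–3 → each gets rank 3.
The 2 values of 22 occupy positions 5–6 → each gets rank 6.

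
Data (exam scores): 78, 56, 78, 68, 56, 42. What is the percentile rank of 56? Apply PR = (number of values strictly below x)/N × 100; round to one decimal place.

N = 6.
Strictly below 56: 1. Equal to 56: 2.
PR = 1/6 × 100 = 16.7

16.7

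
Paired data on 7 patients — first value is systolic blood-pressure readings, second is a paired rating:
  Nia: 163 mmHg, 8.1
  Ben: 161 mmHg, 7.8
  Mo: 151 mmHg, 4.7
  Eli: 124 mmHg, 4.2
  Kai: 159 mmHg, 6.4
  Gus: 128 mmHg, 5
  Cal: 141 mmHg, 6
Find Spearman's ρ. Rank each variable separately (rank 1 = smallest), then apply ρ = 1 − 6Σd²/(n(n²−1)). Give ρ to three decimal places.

Ranks of variable 1: 7, 6, 4, 1, 5, 2, 3
Ranks of variable 2: 7, 6, 2, 1, 5, 3, 4
d = r₁ − r₂: 0, 0, 2, 0, 0, -1, -1
d²: 0, 0, 4, 0, 0, 1, 1; Σd² = 6
ρ = 1 − 6·6/(7·48) = 1 − 36/336 = 0.893

0.893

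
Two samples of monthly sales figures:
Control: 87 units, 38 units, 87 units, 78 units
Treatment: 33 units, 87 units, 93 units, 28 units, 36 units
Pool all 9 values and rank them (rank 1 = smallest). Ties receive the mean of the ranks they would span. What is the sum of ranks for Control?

23

Sorted (ascending): 28, 33, 36, 38, 78, 87, 87, 87, 93
The 3 values of 87 occupy positions 6–8 → average rank 7.
Control values → pooled ranks: 87→7, 38→4, 87→7, 78→5
Rank sum = 7 + 4 + 7 + 5 = 23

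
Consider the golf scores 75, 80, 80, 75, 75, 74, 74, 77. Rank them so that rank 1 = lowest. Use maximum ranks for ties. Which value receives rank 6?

Sorted (ascending): 74, 74, 75, 75, 75, 77, 80, 80
The 2 values of 74 occupy positions 1–2 → each gets rank 2.
The 3 values of 75 occupy positions 3–5 → each gets rank 5.
The 2 values of 80 occupy positions 7–8 → each gets rank 8.
Rank 6 → value 77.

77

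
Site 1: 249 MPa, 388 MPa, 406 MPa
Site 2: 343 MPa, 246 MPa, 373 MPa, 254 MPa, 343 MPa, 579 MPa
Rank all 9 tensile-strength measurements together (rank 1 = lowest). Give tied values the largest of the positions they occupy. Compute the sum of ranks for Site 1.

17

Sorted (ascending): 246, 249, 254, 343, 343, 373, 388, 406, 579
The 2 values of 343 occupy positions 4–5 → each gets rank 5.
Site 1 values → pooled ranks: 249→2, 388→7, 406→8
Rank sum = 2 + 7 + 8 = 17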